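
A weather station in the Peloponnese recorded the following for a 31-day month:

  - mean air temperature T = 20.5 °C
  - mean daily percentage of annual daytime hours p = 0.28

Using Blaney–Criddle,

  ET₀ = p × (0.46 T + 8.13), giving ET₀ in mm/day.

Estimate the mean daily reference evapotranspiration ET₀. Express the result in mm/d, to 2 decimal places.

ET₀ = 0.28 × (0.46 × 20.5 + 8.13) = 0.28 × 17.560 = 4.9168 mm/d

4.92 mm/d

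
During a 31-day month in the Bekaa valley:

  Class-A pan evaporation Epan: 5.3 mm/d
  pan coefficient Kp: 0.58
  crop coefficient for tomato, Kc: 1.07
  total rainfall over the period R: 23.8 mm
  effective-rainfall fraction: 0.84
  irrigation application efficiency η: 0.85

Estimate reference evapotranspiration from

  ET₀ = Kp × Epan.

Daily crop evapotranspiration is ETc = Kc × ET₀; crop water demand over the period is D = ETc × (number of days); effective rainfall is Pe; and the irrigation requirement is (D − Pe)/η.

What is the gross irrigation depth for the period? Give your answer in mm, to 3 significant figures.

ET₀ = 0.58 × 5.3 = 3.0740 mm/d
ETc = Kc × ET₀ = 1.07 × 3.0740 = 3.2892 mm/d
Crop demand D = ETc × 31 d = 3.2892 × 31 = 101.965 mm
Pe = 0.84 × 23.8 = 19.992 mm
D − Pe = 101.965 − 19.992 = 81.973 mm
Gross irrigation = 81.973 / 0.85 = 96.439 mm

96.4 mm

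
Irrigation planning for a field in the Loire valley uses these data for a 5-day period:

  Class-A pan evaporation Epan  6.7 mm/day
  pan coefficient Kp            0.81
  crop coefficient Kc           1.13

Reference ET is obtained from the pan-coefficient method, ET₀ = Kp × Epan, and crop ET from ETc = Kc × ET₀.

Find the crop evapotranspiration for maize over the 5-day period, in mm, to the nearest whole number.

31 mm

ET₀ = 0.81 × 6.7 = 5.4270 mm/d
ETc = Kc × ET₀ = 1.13 × 5.4270 = 6.1325 mm/d
Over 5 days: 6.1325 × 5 = 30.663 mm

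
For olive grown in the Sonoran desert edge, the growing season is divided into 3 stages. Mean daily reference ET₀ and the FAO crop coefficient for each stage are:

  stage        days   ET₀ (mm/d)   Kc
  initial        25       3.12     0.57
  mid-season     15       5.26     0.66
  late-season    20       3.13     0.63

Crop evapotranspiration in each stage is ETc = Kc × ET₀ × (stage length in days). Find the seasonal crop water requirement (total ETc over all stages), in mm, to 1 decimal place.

initial: 0.57 × 3.12 × 25 = 44.46 mm
mid-season: 0.66 × 5.26 × 15 = 52.07 mm
late-season: 0.63 × 3.13 × 20 = 39.44 mm
Seasonal total = 135.97 mm

136.0 mm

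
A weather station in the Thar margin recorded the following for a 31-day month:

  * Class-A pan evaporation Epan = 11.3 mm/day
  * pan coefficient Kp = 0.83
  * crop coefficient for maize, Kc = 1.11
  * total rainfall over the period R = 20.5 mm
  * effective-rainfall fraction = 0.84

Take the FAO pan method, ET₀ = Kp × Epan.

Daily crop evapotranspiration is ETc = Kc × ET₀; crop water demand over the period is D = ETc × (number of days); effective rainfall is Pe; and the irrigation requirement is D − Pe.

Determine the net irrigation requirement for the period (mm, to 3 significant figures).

306 mm

ET₀ = 0.83 × 11.3 = 9.3790 mm/d
ETc = Kc × ET₀ = 1.11 × 9.3790 = 10.4107 mm/d
Crop demand D = ETc × 31 d = 10.4107 × 31 = 322.732 mm
Pe = 0.84 × 20.5 = 17.220 mm
D − Pe = 322.732 − 17.220 = 305.512 mm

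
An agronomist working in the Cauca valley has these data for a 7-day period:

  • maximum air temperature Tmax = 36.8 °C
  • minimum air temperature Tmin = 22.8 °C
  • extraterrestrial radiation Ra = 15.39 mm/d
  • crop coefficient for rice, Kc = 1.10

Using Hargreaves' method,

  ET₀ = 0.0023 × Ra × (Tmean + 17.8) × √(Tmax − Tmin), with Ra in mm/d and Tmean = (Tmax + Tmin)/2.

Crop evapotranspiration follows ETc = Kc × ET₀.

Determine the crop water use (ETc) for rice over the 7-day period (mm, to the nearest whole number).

Tmean = (36.8 + 22.8)/2 = 29.80 °C
ET₀ = 0.0023 × 15.39 × (29.80 + 17.8) × √14.0 = 0.0023 × 15.39 × 47.60 × 3.7417 = 6.3044 mm/d
ETc = Kc × ET₀ = 1.10 × 6.3044 = 6.9348 mm/d
Over 7 days: 6.9348 × 7 = 48.544 mm

49 mm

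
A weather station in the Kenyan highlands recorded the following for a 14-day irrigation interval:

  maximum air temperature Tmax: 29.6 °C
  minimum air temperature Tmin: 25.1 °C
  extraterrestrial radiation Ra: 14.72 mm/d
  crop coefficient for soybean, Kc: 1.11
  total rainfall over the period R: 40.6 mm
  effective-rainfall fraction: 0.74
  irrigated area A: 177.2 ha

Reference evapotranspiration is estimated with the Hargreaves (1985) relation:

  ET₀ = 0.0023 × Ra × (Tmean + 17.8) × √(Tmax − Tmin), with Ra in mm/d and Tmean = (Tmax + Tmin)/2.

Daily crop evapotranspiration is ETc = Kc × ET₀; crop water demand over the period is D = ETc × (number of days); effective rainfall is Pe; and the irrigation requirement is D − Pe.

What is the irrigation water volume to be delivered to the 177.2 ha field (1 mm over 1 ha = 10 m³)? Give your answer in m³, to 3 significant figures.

36100 m³

Tmean = (29.6 + 25.1)/2 = 27.35 °C
ET₀ = 0.0023 × 14.72 × (27.35 + 17.8) × √4.5 = 0.0023 × 14.72 × 45.15 × 2.1213 = 3.2426 mm/d
ETc = Kc × ET₀ = 1.11 × 3.2426 = 3.5993 mm/d
Crop demand D = ETc × 14 d = 3.5993 × 14 = 50.390 mm
Pe = 0.74 × 40.6 = 30.044 mm
D − Pe = 50.390 − 30.044 = 20.346 mm
Volume = 20.346 mm × 177.2 ha × 10 = 36053.1 m³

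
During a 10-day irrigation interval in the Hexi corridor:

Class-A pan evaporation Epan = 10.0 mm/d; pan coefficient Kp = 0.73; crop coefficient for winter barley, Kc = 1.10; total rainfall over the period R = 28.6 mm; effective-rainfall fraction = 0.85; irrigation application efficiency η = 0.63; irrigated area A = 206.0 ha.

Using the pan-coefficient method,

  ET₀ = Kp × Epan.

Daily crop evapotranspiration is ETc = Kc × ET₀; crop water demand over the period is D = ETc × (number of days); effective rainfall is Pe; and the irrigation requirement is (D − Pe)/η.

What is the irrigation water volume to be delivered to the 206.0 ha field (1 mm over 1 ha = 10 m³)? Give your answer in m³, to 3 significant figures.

ET₀ = 0.73 × 10.0 = 7.3000 mm/d
ETc = Kc × ET₀ = 1.10 × 7.3000 = 8.0300 mm/d
Crop demand D = ETc × 10 d = 8.0300 × 10 = 80.300 mm
Pe = 0.85 × 28.6 = 24.310 mm
D − Pe = 80.300 − 24.310 = 55.990 mm
Gross irrigation = 55.990 / 0.63 = 88.873 mm
Volume = 88.873 mm × 206.0 ha × 10 = 183078.4 m³

183000 m³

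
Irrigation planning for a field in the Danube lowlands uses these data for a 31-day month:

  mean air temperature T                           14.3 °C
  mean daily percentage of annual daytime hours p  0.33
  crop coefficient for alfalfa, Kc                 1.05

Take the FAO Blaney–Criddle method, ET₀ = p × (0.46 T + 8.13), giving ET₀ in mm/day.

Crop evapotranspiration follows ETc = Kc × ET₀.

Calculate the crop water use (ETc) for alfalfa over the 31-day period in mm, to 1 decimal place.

158.0 mm

ET₀ = 0.33 × (0.46 × 14.3 + 8.13) = 0.33 × 14.708 = 4.8536 mm/d
ETc = Kc × ET₀ = 1.05 × 4.8536 = 5.0963 mm/d
Over 31 days: 5.0963 × 31 = 157.985 mm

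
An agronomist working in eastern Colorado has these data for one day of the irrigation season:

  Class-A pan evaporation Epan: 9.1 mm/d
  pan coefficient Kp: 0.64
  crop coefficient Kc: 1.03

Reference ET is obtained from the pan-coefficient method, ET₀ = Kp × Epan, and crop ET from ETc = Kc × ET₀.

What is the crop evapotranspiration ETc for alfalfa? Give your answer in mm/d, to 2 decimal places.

ET₀ = 0.64 × 9.1 = 5.8240 mm/d
ETc = Kc × ET₀ = 1.03 × 5.8240 = 5.9987 mm/d

6.00 mm/d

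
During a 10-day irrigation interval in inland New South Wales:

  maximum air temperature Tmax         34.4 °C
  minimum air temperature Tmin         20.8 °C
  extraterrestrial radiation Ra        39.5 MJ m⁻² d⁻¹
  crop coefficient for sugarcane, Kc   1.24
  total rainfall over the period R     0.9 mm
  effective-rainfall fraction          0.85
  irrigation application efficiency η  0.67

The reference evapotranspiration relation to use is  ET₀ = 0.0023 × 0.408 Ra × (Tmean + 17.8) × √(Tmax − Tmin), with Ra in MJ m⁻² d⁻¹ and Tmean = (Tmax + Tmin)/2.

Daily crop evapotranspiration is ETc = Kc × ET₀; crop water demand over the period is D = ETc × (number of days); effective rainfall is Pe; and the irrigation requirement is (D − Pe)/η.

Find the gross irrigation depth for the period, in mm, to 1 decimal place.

Tmean = (34.4 + 20.8)/2 = 27.60 °C
0.408 Ra = 0.408 × 39.5 = 16.1160 mm/d equivalent
ET₀ = 0.0023 × 16.1160 × (27.60 + 17.8) × √13.6 = 0.0023 × 16.1160 × 45.40 × 3.6878 = 6.2060 mm/d
ETc = Kc × ET₀ = 1.24 × 6.2060 = 7.6954 mm/d
Crop demand D = ETc × 10 d = 7.6954 × 10 = 76.954 mm
Pe = 0.85 × 0.9 = 0.765 mm
D − Pe = 76.954 − 0.765 = 76.189 mm
Gross irrigation = 76.189 / 0.67 = 113.715 mm

113.7 mm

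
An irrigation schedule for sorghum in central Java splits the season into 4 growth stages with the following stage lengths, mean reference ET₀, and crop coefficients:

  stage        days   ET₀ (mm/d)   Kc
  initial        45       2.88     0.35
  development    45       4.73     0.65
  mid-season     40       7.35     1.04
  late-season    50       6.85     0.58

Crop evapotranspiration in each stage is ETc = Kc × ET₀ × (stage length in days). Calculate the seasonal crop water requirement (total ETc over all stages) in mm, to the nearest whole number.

initial: 0.35 × 2.88 × 45 = 45.36 mm
development: 0.65 × 4.73 × 45 = 138.35 mm
mid-season: 1.04 × 7.35 × 40 = 305.76 mm
late-season: 0.58 × 6.85 × 50 = 198.65 mm
Seasonal total = 688.12 mm

688 mm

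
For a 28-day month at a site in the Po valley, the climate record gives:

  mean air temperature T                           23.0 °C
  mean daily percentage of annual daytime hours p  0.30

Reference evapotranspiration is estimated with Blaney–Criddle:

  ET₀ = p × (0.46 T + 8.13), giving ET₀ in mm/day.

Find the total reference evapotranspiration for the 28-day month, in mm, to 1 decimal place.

157.2 mm

ET₀ = 0.30 × (0.46 × 23.0 + 8.13) = 0.30 × 18.710 = 5.6130 mm/d
Monthly total = 5.6130 × 28 = 157.164 mm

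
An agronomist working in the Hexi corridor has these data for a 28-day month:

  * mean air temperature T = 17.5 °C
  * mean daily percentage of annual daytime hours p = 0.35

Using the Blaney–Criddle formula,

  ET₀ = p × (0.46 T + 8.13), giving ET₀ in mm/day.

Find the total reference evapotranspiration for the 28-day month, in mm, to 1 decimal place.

158.6 mm

ET₀ = 0.35 × (0.46 × 17.5 + 8.13) = 0.35 × 16.180 = 5.6630 mm/d
Monthly total = 5.6630 × 28 = 158.564 mm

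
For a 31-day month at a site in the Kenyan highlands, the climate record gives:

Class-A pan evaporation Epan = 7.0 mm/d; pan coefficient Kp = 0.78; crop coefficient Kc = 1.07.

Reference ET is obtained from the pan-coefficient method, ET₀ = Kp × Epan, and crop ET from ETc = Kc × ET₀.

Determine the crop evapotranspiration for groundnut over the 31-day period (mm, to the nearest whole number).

ET₀ = 0.78 × 7.0 = 5.4600 mm/d
ETc = Kc × ET₀ = 1.07 × 5.4600 = 5.8422 mm/d
Over 31 days: 5.8422 × 31 = 181.108 mm

181 mm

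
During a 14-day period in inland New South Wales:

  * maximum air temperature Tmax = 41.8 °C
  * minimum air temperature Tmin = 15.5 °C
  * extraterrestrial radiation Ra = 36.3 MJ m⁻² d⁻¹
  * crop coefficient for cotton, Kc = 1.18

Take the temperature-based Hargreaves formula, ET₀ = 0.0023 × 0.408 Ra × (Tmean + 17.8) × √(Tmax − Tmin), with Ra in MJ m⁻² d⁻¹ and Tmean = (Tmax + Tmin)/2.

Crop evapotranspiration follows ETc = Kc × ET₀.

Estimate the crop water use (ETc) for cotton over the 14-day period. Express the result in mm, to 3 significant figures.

Tmean = (41.8 + 15.5)/2 = 28.65 °C
0.408 Ra = 0.408 × 36.3 = 14.8104 mm/d equivalent
ET₀ = 0.0023 × 14.8104 × (28.65 + 17.8) × √26.3 = 0.0023 × 14.8104 × 46.45 × 5.1284 = 8.1145 mm/d
ETc = Kc × ET₀ = 1.18 × 8.1145 = 9.5751 mm/d
Over 14 days: 9.5751 × 14 = 134.051 mm

134 mm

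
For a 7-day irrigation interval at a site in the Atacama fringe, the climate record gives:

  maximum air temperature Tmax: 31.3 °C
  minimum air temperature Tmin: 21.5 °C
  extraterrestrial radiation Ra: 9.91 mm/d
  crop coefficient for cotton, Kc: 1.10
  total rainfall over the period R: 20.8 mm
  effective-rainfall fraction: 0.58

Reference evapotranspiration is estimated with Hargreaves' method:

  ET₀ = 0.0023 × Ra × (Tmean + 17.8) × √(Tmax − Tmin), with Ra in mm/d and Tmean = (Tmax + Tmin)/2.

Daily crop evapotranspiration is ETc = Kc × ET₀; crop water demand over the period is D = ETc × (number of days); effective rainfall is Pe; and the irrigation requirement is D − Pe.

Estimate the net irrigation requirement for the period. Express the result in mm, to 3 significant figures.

12.2 mm

Tmean = (31.3 + 21.5)/2 = 26.40 °C
ET₀ = 0.0023 × 9.91 × (26.40 + 17.8) × √9.8 = 0.0023 × 9.91 × 44.20 × 3.1305 = 3.1538 mm/d
ETc = Kc × ET₀ = 1.10 × 3.1538 = 3.4692 mm/d
Crop demand D = ETc × 7 d = 3.4692 × 7 = 24.284 mm
Pe = 0.58 × 20.8 = 12.064 mm
D − Pe = 24.284 − 12.064 = 12.220 mm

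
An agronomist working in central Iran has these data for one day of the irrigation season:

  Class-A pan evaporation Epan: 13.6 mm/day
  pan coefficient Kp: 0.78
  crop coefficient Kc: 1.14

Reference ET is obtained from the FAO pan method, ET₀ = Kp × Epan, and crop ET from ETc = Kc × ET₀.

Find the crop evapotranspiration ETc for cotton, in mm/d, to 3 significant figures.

12.1 mm/d

ET₀ = 0.78 × 13.6 = 10.6080 mm/d
ETc = Kc × ET₀ = 1.14 × 10.6080 = 12.0931 mm/d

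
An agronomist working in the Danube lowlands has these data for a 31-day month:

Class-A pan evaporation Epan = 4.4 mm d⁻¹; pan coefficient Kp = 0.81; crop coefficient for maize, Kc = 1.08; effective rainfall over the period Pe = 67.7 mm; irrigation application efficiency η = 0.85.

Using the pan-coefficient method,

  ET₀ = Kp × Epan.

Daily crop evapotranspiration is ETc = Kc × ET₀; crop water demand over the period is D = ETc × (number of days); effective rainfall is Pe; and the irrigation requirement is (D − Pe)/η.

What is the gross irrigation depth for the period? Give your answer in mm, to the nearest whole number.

61 mm

ET₀ = 0.81 × 4.4 = 3.5640 mm/d
ETc = Kc × ET₀ = 1.08 × 3.5640 = 3.8491 mm/d
Crop demand D = ETc × 31 d = 3.8491 × 31 = 119.322 mm
D − Pe = 119.322 − 67.7 = 51.622 mm
Gross irrigation = 51.622 / 0.85 = 60.732 mm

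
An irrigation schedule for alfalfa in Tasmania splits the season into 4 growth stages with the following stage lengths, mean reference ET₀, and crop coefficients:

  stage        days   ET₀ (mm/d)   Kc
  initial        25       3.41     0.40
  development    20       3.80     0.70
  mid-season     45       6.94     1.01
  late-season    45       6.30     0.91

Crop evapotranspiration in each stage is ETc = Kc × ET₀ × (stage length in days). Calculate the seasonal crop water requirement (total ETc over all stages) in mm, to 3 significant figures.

initial: 0.40 × 3.41 × 25 = 34.10 mm
development: 0.70 × 3.80 × 20 = 53.20 mm
mid-season: 1.01 × 6.94 × 45 = 315.42 mm
late-season: 0.91 × 6.30 × 45 = 257.99 mm
Seasonal total = 660.71 mm

661 mm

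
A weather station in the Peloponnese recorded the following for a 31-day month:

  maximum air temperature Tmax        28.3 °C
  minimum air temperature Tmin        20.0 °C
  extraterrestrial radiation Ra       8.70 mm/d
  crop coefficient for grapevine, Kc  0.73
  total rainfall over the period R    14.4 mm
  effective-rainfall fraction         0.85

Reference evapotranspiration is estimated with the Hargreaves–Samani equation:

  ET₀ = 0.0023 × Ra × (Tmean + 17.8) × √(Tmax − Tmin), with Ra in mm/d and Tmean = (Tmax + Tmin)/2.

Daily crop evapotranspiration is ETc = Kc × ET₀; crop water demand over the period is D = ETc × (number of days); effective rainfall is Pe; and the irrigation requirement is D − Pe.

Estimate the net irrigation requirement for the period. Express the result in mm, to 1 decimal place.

Tmean = (28.3 + 20.0)/2 = 24.15 °C
ET₀ = 0.0023 × 8.70 × (24.15 + 17.8) × √8.3 = 0.0023 × 8.70 × 41.95 × 2.8810 = 2.4184 mm/d
ETc = Kc × ET₀ = 0.73 × 2.4184 = 1.7654 mm/d
Crop demand D = ETc × 31 d = 1.7654 × 31 = 54.727 mm
Pe = 0.85 × 14.4 = 12.240 mm
D − Pe = 54.727 − 12.240 = 42.487 mm

42.5 mm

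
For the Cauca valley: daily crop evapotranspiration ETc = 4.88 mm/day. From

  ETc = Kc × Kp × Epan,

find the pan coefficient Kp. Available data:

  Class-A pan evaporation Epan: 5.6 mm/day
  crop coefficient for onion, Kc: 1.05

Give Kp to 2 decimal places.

ETc = Kc × Kp × Epan  ⇒  Kp = ETc / (Kc × Epan)
Kp = 4.88 / (1.05 × 5.6) = 4.88 / 5.880 = 0.8299

0.83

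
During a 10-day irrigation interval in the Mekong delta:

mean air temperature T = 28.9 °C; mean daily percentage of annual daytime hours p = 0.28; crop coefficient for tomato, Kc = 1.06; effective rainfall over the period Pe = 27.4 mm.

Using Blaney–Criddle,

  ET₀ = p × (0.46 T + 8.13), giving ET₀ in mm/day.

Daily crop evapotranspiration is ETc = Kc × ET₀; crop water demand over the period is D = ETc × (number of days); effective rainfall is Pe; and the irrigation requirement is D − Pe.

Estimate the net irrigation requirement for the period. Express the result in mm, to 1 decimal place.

36.2 mm

ET₀ = 0.28 × (0.46 × 28.9 + 8.13) = 0.28 × 21.424 = 5.9987 mm/d
ETc = Kc × ET₀ = 1.06 × 5.9987 = 6.3586 mm/d
Crop demand D = ETc × 10 d = 6.3586 × 10 = 63.586 mm
D − Pe = 63.586 − 27.4 = 36.186 mm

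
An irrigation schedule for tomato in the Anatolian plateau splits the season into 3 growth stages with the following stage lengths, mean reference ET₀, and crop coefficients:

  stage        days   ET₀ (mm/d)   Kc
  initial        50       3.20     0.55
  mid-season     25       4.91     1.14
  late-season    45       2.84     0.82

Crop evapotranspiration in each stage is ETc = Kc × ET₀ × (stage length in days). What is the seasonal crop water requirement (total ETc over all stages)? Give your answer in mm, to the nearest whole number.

333 mm

initial: 0.55 × 3.20 × 50 = 88.00 mm
mid-season: 1.14 × 4.91 × 25 = 139.94 mm
late-season: 0.82 × 2.84 × 45 = 104.80 mm
Seasonal total = 332.74 mm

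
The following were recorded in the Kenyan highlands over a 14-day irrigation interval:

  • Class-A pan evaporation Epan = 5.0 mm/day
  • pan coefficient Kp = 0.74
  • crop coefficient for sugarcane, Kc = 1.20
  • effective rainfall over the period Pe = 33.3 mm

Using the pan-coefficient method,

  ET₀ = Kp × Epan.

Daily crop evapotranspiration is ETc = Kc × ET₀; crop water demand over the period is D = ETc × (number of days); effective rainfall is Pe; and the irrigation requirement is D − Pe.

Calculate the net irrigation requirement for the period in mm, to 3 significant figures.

ET₀ = 0.74 × 5.0 = 3.7000 mm/d
ETc = Kc × ET₀ = 1.20 × 3.7000 = 4.4400 mm/d
Crop demand D = ETc × 14 d = 4.4400 × 14 = 62.160 mm
D − Pe = 62.160 − 33.3 = 28.860 mm

28.9 mm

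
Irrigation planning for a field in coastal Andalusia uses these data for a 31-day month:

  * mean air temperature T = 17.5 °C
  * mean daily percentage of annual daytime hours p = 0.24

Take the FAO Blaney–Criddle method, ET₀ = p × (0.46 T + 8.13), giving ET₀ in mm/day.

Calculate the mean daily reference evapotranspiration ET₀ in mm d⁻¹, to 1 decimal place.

ET₀ = 0.24 × (0.46 × 17.5 + 8.13) = 0.24 × 16.180 = 3.8832 mm/d

3.9 mm d⁻¹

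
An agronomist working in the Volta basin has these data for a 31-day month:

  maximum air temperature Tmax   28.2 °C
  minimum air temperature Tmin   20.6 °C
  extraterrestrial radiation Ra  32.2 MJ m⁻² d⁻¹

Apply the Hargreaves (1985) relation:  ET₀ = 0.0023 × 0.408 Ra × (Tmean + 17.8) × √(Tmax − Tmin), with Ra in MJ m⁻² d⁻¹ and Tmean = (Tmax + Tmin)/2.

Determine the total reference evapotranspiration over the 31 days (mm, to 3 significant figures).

109 mm

Tmean = (28.2 + 20.6)/2 = 24.40 °C
0.408 Ra = 0.408 × 32.2 = 13.1376 mm/d equivalent
ET₀ = 0.0023 × 13.1376 × (24.40 + 17.8) × √7.6 = 0.0023 × 13.1376 × 42.20 × 2.7568 = 3.5153 mm/d
Over 31 days: 3.5153 × 31 = 108.974 mm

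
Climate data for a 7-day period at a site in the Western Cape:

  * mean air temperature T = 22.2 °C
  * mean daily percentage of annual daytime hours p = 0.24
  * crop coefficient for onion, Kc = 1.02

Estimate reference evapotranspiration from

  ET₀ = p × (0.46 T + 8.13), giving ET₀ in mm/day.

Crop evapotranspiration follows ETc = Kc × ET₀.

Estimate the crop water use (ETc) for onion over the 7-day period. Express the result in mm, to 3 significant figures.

31.4 mm

ET₀ = 0.24 × (0.46 × 22.2 + 8.13) = 0.24 × 18.342 = 4.4021 mm/d
ETc = Kc × ET₀ = 1.02 × 4.4021 = 4.4901 mm/d
Over 7 days: 4.4901 × 7 = 31.431 mm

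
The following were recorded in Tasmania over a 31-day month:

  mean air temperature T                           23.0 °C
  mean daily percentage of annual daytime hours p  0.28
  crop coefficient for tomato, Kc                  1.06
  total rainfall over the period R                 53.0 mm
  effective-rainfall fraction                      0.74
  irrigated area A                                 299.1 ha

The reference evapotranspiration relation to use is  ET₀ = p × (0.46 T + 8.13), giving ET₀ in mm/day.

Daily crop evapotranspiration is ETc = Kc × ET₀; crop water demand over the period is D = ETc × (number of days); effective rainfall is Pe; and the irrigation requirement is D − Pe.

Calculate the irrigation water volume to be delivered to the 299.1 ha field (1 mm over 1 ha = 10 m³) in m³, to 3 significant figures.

ET₀ = 0.28 × (0.46 × 23.0 + 8.13) = 0.28 × 18.710 = 5.2388 mm/d
ETc = Kc × ET₀ = 1.06 × 5.2388 = 5.5531 mm/d
Crop demand D = ETc × 31 d = 5.5531 × 31 = 172.146 mm
Pe = 0.74 × 53.0 = 39.220 mm
D − Pe = 172.146 − 39.220 = 132.926 mm
Volume = 132.926 mm × 299.1 ha × 10 = 397581.7 m³

398000 m³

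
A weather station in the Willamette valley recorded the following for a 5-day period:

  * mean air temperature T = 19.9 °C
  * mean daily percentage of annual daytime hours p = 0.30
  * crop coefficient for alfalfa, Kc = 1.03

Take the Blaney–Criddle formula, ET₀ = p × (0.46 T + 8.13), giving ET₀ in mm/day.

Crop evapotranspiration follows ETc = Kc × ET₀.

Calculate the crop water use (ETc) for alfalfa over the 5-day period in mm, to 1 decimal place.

ET₀ = 0.30 × (0.46 × 19.9 + 8.13) = 0.30 × 17.284 = 5.1852 mm/d
ETc = Kc × ET₀ = 1.03 × 5.1852 = 5.3408 mm/d
Over 5 days: 5.3408 × 5 = 26.704 mm

26.7 mm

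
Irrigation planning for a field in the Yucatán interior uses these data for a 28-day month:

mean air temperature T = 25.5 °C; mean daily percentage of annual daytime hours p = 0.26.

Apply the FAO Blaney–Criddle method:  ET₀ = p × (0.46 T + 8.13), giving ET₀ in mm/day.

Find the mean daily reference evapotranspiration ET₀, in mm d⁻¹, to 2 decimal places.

5.16 mm d⁻¹

ET₀ = 0.26 × (0.46 × 25.5 + 8.13) = 0.26 × 19.860 = 5.1636 mm/d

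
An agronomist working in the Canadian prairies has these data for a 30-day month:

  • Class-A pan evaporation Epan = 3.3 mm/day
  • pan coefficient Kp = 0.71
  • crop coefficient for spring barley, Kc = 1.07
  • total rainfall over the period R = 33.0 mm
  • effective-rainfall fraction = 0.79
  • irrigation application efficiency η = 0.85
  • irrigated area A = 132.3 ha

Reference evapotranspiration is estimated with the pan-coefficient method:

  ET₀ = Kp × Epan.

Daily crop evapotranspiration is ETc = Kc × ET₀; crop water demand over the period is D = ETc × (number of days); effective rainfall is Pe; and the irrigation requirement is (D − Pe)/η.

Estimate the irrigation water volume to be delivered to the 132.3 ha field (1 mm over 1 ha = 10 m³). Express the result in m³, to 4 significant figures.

ET₀ = 0.71 × 3.3 = 2.3430 mm/d
ETc = Kc × ET₀ = 1.07 × 2.3430 = 2.5070 mm/d
Crop demand D = ETc × 30 d = 2.5070 × 30 = 75.210 mm
Pe = 0.79 × 33.0 = 26.070 mm
D − Pe = 75.210 − 26.070 = 49.140 mm
Gross irrigation = 49.140 / 0.85 = 57.812 mm
Volume = 57.812 mm × 132.3 ha × 10 = 76485.3 m³

76490 m³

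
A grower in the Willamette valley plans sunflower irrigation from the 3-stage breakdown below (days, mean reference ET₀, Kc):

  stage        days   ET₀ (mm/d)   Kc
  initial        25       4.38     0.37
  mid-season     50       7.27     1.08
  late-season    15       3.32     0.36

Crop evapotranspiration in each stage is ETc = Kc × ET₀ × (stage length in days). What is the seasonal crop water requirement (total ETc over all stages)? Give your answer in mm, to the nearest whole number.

451 mm

initial: 0.37 × 4.38 × 25 = 40.52 mm
mid-season: 1.08 × 7.27 × 50 = 392.58 mm
late-season: 0.36 × 3.32 × 15 = 17.93 mm
Seasonal total = 451.03 mm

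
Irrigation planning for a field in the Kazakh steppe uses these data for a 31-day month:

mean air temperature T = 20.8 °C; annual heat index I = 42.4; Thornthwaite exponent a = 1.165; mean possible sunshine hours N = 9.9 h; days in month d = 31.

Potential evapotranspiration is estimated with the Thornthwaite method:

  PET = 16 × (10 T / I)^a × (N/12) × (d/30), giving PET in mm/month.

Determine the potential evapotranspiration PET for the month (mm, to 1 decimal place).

87.0 mm

10T/I = 10 × 20.8 / 42.4 = 4.9057
(10T/I)^a = 4.9057^1.165 = 6.3777
Uncorrected PET = 16 × 6.3777 = 102.043 mm
Correction = (N/12)(d/30) = (9.9/12)(31/30) = 0.8525
PET = 102.043 × 0.8525 = 86.992 mm/month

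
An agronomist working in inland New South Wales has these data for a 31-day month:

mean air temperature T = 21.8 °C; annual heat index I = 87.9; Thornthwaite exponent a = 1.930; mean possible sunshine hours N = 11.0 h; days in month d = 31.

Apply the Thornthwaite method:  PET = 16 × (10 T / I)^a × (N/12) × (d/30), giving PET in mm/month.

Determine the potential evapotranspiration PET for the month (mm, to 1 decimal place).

87.5 mm

10T/I = 10 × 21.8 / 87.9 = 2.4801
(10T/I)^a = 2.4801^1.930 = 5.7720
Uncorrected PET = 16 × 5.7720 = 92.352 mm
Correction = (N/12)(d/30) = (11.0/12)(31/30) = 0.9472
PET = 92.352 × 0.9472 = 87.476 mm/month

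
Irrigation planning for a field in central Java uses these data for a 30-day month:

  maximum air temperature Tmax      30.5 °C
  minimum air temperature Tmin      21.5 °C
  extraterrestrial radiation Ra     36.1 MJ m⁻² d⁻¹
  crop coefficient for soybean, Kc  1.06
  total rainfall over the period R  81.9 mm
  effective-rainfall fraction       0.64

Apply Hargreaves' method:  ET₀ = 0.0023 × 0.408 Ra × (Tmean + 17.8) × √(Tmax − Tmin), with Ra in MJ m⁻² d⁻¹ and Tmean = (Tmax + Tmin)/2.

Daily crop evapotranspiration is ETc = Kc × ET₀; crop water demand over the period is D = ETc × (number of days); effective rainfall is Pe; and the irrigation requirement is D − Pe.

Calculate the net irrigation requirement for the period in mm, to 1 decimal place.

89.1 mm

Tmean = (30.5 + 21.5)/2 = 26.00 °C
0.408 Ra = 0.408 × 36.1 = 14.7288 mm/d equivalent
ET₀ = 0.0023 × 14.7288 × (26.00 + 17.8) × √9.0 = 0.0023 × 14.7288 × 43.80 × 3.0000 = 4.4513 mm/d
ETc = Kc × ET₀ = 1.06 × 4.4513 = 4.7184 mm/d
Crop demand D = ETc × 30 d = 4.7184 × 30 = 141.552 mm
Pe = 0.64 × 81.9 = 52.416 mm
D − Pe = 141.552 − 52.416 = 89.136 mm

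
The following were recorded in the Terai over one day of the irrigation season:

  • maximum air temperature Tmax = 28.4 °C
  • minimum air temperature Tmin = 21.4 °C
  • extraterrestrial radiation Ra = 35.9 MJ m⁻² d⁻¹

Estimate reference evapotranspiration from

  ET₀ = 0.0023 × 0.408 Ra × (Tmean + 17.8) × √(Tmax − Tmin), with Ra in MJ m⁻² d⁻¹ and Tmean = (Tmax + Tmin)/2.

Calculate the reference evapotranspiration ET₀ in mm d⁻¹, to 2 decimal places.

Tmean = (28.4 + 21.4)/2 = 24.90 °C
0.408 Ra = 0.408 × 35.9 = 14.6472 mm/d equivalent
ET₀ = 0.0023 × 14.6472 × (24.90 + 17.8) × √7.0 = 0.0023 × 14.6472 × 42.70 × 2.6458 = 3.8060 mm/d

3.81 mm d⁻¹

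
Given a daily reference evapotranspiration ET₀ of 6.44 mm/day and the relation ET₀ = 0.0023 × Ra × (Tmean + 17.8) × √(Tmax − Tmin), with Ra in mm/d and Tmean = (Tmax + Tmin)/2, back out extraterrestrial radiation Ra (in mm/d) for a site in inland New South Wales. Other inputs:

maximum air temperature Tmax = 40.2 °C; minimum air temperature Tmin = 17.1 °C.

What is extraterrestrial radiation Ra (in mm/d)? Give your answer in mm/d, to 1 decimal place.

Tmean = 28.65 °C; √ΔT = 4.8062
Ra = ET₀ / [0.0023 × (Tmean+17.8) × √ΔT] = 6.44 / (0.0023 × 46.45 × 4.8062) = 12.542 mm/d

12.5 mm/d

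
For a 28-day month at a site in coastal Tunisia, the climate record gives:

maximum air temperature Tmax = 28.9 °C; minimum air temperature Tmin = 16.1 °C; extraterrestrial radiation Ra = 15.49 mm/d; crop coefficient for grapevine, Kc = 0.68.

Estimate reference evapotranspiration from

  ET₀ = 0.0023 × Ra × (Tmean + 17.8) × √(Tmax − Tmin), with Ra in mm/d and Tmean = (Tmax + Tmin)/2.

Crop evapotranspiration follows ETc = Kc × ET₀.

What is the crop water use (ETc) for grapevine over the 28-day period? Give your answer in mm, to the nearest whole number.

98 mm

Tmean = (28.9 + 16.1)/2 = 22.50 °C
ET₀ = 0.0023 × 15.49 × (22.50 + 17.8) × √12.8 = 0.0023 × 15.49 × 40.30 × 3.5777 = 5.1367 mm/d
ETc = Kc × ET₀ = 0.68 × 5.1367 = 3.4930 mm/d
Over 28 days: 3.4930 × 28 = 97.804 mm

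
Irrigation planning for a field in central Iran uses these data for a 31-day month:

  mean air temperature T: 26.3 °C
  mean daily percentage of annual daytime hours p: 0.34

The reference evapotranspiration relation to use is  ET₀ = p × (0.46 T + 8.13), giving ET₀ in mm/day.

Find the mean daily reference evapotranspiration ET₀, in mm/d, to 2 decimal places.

ET₀ = 0.34 × (0.46 × 26.3 + 8.13) = 0.34 × 20.228 = 6.8775 mm/d

6.88 mm/d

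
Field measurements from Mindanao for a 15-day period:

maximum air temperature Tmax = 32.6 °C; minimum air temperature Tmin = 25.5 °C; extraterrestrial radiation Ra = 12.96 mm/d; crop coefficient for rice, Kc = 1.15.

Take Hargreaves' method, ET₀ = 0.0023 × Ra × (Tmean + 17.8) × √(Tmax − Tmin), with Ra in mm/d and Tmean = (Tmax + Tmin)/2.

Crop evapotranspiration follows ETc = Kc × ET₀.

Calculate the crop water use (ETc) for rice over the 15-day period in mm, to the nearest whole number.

Tmean = (32.6 + 25.5)/2 = 29.05 °C
ET₀ = 0.0023 × 12.96 × (29.05 + 17.8) × √7.1 = 0.0023 × 12.96 × 46.85 × 2.6646 = 3.7211 mm/d
ETc = Kc × ET₀ = 1.15 × 3.7211 = 4.2793 mm/d
Over 15 days: 4.2793 × 15 = 64.190 mm

64 mm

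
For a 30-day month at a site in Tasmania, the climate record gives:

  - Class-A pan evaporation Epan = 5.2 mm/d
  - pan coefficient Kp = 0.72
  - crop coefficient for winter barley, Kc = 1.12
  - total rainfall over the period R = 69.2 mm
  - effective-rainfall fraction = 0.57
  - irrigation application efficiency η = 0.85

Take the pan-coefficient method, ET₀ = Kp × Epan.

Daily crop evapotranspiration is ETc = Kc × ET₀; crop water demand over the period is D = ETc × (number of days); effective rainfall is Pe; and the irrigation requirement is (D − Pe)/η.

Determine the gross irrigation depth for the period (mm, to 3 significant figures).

102 mm

ET₀ = 0.72 × 5.2 = 3.7440 mm/d
ETc = Kc × ET₀ = 1.12 × 3.7440 = 4.1933 mm/d
Crop demand D = ETc × 30 d = 4.1933 × 30 = 125.799 mm
Pe = 0.57 × 69.2 = 39.444 mm
D − Pe = 125.799 − 39.444 = 86.355 mm
Gross irrigation = 86.355 / 0.85 = 101.594 mm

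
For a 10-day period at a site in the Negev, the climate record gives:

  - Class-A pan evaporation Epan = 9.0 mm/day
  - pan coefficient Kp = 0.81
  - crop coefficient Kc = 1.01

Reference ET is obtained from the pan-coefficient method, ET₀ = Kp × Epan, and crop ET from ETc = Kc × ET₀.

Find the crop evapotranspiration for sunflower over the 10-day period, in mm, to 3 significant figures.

ET₀ = 0.81 × 9.0 = 7.2900 mm/d
ETc = Kc × ET₀ = 1.01 × 7.2900 = 7.3629 mm/d
Over 10 days: 7.3629 × 10 = 73.629 mm

73.6 mm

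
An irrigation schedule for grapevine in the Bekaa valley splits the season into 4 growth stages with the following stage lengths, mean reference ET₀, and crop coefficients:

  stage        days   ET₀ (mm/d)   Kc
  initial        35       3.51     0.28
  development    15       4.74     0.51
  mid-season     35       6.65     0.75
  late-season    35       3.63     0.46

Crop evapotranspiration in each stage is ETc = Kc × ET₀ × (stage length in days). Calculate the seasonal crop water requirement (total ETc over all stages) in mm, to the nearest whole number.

304 mm

initial: 0.28 × 3.51 × 35 = 34.40 mm
development: 0.51 × 4.74 × 15 = 36.26 mm
mid-season: 0.75 × 6.65 × 35 = 174.56 mm
late-season: 0.46 × 3.63 × 35 = 58.44 mm
Seasonal total = 303.66 mm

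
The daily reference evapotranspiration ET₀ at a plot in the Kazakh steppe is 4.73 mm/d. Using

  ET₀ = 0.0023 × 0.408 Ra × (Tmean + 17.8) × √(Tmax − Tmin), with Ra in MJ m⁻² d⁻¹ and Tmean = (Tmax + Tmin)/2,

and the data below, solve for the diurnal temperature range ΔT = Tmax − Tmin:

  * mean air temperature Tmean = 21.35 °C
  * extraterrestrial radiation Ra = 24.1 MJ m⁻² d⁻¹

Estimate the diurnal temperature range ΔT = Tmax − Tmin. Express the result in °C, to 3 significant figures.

28.5 °C

√ΔT = ET₀ / [0.0023 × 0.408 × Ra × (Tmean+17.8)] = 4.73 / (0.0023 × 9.8328 × 39.15) = 5.3423
ΔT = 5.3423² = 28.540 °C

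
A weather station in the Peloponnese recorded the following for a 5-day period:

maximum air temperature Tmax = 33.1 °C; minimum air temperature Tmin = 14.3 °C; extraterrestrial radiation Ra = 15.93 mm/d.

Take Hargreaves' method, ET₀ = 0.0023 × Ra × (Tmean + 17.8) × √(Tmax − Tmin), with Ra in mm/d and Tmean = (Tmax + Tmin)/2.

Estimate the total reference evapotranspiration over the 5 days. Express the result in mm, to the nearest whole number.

33 mm

Tmean = (33.1 + 14.3)/2 = 23.70 °C
ET₀ = 0.0023 × 15.93 × (23.70 + 17.8) × √18.8 = 0.0023 × 15.93 × 41.50 × 4.3359 = 6.5928 mm/d
Over 5 days: 6.5928 × 5 = 32.964 mm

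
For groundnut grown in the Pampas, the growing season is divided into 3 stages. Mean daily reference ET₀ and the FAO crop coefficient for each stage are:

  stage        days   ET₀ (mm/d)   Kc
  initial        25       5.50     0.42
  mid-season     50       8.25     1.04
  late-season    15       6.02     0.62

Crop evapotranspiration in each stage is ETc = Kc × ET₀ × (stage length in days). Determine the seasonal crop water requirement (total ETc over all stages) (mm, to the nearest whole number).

initial: 0.42 × 5.50 × 25 = 57.75 mm
mid-season: 1.04 × 8.25 × 50 = 429.00 mm
late-season: 0.62 × 6.02 × 15 = 55.99 mm
Seasonal total = 542.74 mm

543 mm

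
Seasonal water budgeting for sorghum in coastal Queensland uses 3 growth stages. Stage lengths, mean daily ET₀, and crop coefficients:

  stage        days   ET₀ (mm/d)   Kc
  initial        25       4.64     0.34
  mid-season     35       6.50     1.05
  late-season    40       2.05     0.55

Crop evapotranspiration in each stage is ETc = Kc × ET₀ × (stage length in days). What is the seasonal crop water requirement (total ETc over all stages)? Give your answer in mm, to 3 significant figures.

323 mm

initial: 0.34 × 4.64 × 25 = 39.44 mm
mid-season: 1.05 × 6.50 × 35 = 238.88 mm
late-season: 0.55 × 2.05 × 40 = 45.10 mm
Seasonal total = 323.42 mm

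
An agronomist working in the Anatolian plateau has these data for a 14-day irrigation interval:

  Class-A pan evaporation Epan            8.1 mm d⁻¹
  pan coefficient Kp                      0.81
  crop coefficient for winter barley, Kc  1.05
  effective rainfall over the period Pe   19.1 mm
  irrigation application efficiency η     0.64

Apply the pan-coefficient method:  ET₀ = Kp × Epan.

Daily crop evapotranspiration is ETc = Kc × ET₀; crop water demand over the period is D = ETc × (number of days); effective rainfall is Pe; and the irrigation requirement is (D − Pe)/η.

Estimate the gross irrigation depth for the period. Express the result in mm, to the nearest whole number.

121 mm

ET₀ = 0.81 × 8.1 = 6.5610 mm/d
ETc = Kc × ET₀ = 1.05 × 6.5610 = 6.8891 mm/d
Crop demand D = ETc × 14 d = 6.8891 × 14 = 96.447 mm
D − Pe = 96.447 − 19.1 = 77.347 mm
Gross irrigation = 77.347 / 0.64 = 120.855 mm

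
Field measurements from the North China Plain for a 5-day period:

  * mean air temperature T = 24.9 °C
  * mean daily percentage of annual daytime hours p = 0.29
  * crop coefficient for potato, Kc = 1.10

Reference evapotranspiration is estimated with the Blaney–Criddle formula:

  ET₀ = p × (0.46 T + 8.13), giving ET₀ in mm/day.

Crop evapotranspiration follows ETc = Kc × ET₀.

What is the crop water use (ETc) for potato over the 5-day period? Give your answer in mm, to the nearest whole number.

ET₀ = 0.29 × (0.46 × 24.9 + 8.13) = 0.29 × 19.584 = 5.6794 mm/d
ETc = Kc × ET₀ = 1.10 × 5.6794 = 6.2473 mm/d
Over 5 days: 6.2473 × 5 = 31.237 mm

31 mm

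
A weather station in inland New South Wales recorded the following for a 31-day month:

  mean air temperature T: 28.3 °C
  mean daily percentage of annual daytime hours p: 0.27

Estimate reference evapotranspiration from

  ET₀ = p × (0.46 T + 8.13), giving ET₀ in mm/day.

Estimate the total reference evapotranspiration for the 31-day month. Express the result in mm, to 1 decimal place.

177.0 mm

ET₀ = 0.27 × (0.46 × 28.3 + 8.13) = 0.27 × 21.148 = 5.7100 mm/d
Monthly total = 5.7100 × 31 = 177.010 mm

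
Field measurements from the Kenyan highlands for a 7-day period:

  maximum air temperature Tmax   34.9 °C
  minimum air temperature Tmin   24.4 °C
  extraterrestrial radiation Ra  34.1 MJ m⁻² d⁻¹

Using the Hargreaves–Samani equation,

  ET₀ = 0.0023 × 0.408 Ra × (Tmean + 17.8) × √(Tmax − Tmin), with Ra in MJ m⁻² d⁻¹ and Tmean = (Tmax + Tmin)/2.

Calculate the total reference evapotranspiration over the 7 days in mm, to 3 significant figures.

Tmean = (34.9 + 24.4)/2 = 29.65 °C
0.408 Ra = 0.408 × 34.1 = 13.9128 mm/d equivalent
ET₀ = 0.0023 × 13.9128 × (29.65 + 17.8) × √10.5 = 0.0023 × 13.9128 × 47.45 × 3.2404 = 4.9201 mm/d
Over 7 days: 4.9201 × 7 = 34.441 mm

34.4 mm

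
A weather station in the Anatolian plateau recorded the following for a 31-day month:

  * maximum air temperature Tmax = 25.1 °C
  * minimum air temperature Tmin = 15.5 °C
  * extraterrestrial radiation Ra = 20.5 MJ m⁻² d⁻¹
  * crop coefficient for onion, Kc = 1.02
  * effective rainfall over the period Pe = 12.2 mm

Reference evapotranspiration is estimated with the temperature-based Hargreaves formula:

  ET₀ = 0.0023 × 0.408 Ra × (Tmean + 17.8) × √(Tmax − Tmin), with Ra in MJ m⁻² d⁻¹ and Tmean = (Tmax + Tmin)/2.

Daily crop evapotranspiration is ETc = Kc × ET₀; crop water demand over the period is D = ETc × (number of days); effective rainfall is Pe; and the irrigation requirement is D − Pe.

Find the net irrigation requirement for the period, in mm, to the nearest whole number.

60 mm

Tmean = (25.1 + 15.5)/2 = 20.30 °C
0.408 Ra = 0.408 × 20.5 = 8.3640 mm/d equivalent
ET₀ = 0.0023 × 8.3640 × (20.30 + 17.8) × √9.6 = 0.0023 × 8.3640 × 38.10 × 3.0984 = 2.2709 mm/d
ETc = Kc × ET₀ = 1.02 × 2.2709 = 2.3163 mm/d
Crop demand D = ETc × 31 d = 2.3163 × 31 = 71.805 mm
D − Pe = 71.805 − 12.2 = 59.605 mm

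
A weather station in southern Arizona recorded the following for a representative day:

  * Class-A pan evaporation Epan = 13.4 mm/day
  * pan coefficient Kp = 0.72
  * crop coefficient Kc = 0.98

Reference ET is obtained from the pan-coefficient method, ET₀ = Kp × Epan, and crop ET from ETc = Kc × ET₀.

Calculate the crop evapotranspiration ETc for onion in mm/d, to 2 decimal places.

9.46 mm/d

ET₀ = 0.72 × 13.4 = 9.6480 mm/d
ETc = Kc × ET₀ = 0.98 × 9.6480 = 9.4550 mm/d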